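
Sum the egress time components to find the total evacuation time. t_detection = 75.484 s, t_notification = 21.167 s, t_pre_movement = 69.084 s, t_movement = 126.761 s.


Total = 75.484 + 21.167 + 69.084 + 126.761 = 292.496 s

292.496 s


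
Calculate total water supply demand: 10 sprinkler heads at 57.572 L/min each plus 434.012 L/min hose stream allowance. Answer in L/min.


Sprinkler demand = 10 * 57.572 = 575.72 L/min
Total = 575.72 + 434.012 = 1009.732 L/min

1009.732 L/min


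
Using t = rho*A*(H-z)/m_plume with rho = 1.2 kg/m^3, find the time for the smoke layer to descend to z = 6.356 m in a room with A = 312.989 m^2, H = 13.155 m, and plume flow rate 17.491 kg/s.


H - z = 6.799 m
t = 1.2 * 312.989 * 6.799 / 17.491 = 146.00 s

146.00 s


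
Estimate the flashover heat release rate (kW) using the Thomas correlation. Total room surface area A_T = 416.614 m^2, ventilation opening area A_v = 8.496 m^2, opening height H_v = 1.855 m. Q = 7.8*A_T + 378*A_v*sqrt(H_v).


7.8*A_T = 3249.6
sqrt(H_v) = 1.3620
378*A_v*sqrt(H_v) = 4374.0
Q = 3249.6 + 4374.0 = 7623.6 kW

7623.6 kW


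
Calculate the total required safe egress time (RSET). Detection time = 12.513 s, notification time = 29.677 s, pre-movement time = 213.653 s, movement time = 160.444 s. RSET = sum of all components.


Total = 12.513 + 29.677 + 213.653 + 160.444 = 416.287 s

416.287 s


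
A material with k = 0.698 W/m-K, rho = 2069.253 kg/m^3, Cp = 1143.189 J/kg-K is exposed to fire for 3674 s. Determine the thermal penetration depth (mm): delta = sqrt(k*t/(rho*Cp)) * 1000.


alpha = 0.698 / (2069.253 * 1143.189) = 2.9507e-07 m^2/s
alpha * t = 0.0010841
delta = sqrt(0.0010841) * 1000 = 32.925 mm

32.925 mm


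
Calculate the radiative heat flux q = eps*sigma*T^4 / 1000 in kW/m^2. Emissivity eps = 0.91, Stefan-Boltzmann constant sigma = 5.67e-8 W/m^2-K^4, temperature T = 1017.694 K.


T^4 = 1.0727e+12
q = 0.91 * 5.67e-8 * 1.0727e+12 / 1000 = 55.347 kW/m^2

55.347 kW/m^2


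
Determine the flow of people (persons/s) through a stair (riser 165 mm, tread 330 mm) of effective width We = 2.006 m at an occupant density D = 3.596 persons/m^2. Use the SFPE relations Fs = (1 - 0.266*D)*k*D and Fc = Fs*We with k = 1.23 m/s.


1 - 0.266*D = 1 - 0.266*3.596 = 0.043464
Fs = 0.043464 * 1.23 * 3.596 = 0.19224 persons/(s*m)
Fc = 0.19224 * 2.006 = 0.38564 persons/s

0.38564 persons/s


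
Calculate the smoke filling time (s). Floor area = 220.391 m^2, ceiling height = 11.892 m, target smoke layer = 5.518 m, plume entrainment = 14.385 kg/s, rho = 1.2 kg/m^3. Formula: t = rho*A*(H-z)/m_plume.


H - z = 6.374 m
t = 1.2 * 220.391 * 6.374 / 14.385 = 117.19 s

117.19 s


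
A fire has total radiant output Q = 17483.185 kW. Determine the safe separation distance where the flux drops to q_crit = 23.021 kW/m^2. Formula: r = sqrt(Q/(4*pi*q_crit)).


4*pi*q_crit = 289.29
Q/(4*pi*q_crit) = 60.435
r = sqrt(60.435) = 7.7740 m

7.7740 m


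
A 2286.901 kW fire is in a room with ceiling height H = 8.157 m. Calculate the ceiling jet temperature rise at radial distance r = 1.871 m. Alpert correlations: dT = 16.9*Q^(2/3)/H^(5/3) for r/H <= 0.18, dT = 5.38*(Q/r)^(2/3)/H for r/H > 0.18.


r/H = 1.871 / 8.157 = 0.22937
r/H > 0.18, so dT = 5.38*(Q/r)^(2/3)/H
Q/r = 1222.3
(Q/r)^(2/3) = 114.32
dT = 5.38 * 114.32 / 8.157 = 75.399 K

75.399 K


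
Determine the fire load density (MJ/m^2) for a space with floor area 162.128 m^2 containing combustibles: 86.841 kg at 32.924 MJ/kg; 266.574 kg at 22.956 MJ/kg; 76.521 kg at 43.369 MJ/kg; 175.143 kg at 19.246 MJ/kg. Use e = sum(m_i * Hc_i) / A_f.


Total energy = 86.841*32.924 + 266.574*22.956 + 76.521*43.369 + 175.143*19.246
= 2859.153 + 6119.473 + 3318.639 + 3370.802
= 15668.07 MJ
e = 15668.07 / 162.128 = 96.640 MJ/m^2

96.640 MJ/m^2


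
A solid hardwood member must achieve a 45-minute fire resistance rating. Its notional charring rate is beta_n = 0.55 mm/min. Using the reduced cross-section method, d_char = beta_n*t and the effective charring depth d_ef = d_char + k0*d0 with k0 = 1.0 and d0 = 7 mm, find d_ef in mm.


d_char = 0.55 * 45 = 24.75 mm
d_ef = 24.75 + 1.0*7 = 31.75 mm

31.75 mm


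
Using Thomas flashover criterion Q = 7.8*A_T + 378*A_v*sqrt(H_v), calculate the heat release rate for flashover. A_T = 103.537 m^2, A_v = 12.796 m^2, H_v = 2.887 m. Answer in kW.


7.8*A_T = 807.59
sqrt(H_v) = 1.6991
378*A_v*sqrt(H_v) = 8218.4
Q = 807.59 + 8218.4 = 9026.0 kW

9026.0 kW


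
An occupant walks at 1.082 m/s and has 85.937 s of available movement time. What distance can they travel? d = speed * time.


d = 1.082 * 85.937 = 92.984 m

92.984 m


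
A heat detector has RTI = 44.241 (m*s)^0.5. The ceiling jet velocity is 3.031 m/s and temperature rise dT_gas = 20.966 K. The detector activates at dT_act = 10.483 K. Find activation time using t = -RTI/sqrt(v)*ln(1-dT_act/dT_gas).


dT_act/dT_gas = 0.5
ln(1 - 0.5) = -0.69315
t = -44.241 / sqrt(3.031) * -0.69315 = 17.614 s

17.614 s


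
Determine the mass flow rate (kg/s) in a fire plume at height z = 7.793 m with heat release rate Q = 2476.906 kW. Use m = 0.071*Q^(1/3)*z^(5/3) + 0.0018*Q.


Q^(1/3) = 13.530
z^(5/3) = 30.632
First term = 0.071 * 13.530 * 30.632 = 29.426
Second term = 0.0018 * 2476.906 = 4.4584
m = 33.885 kg/s

33.885 kg/s


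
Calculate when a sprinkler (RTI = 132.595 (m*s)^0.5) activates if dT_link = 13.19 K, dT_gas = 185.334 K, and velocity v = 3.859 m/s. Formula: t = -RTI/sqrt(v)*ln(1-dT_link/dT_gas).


dT_link/dT_gas = 0.071169
ln(1 - 0.071169) = -0.073828
t = -132.595 / sqrt(3.859) * -0.073828 = 4.9832 s

4.9832 s


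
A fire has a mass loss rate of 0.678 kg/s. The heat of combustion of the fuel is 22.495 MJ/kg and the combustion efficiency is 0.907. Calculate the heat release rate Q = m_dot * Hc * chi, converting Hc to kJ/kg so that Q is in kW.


Hc = 22.495 MJ/kg = 22.495 * 1000 kJ/kg = 22495 kJ/kg
Q = 0.678 kg/s * 22495 kJ/kg * 0.907 = 13833 kW

13833 kW


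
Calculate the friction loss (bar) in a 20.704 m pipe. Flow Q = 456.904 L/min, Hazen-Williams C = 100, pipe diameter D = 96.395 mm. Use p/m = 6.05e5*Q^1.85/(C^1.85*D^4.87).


Q^1.85 = 83306
C^1.85 = 5011.9
D^4.87 = 4.5956e+09
p/m = 0.0021882 bar/m
p_total = 0.0021882 * 20.704 = 0.045304 bar

0.045304 bar


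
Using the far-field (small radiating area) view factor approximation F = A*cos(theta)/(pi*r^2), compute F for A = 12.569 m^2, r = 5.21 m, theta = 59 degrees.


cos(59 deg) = 0.51504
pi*r^2 = 85.276
F = 12.569 * 0.51504 / 85.276 = 0.075913

0.075913


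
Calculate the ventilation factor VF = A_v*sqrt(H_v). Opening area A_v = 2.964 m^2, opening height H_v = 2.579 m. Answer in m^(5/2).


sqrt(H_v) = 1.6059
VF = 2.964 * 1.6059 = 4.7600 m^(5/2)

4.7600 m^(5/2)


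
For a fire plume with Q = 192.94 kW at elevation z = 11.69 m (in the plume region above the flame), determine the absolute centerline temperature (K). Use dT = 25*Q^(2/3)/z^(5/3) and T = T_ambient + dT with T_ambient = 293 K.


Q^(2/3) = 33.390
z^(5/3) = 60.213
dT = 25 * 33.390 / 60.213 = 13.863 K
T = 293 + 13.863 = 306.86 K

306.86 K


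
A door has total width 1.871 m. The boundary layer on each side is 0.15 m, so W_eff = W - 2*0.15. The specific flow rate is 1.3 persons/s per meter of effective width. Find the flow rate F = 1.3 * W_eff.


W_eff = 1.871 - 0.30 = 1.571 m
F = 1.3 * 1.571 = 2.0423 persons/s

2.0423 persons/s


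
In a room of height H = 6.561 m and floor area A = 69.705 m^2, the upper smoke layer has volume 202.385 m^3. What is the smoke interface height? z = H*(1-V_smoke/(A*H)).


V/(A*H) = 0.44253
1 - 0.44253 = 0.55747
z = 6.561 * 0.55747 = 3.6575 m

3.6575 m


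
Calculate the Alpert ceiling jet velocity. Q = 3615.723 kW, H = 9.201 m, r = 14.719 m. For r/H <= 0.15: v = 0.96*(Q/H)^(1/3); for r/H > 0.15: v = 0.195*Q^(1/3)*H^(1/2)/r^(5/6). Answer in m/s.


r/H = 14.719 / 9.201 = 1.5997
r/H > 0.15, so v = 0.195*Q^(1/3)*H^(1/2)/r^(5/6)
Q^(1/3) = 15.348
H^(1/2) = 3.0333
r^(5/6) = 9.4023
v = 0.195 * 15.348 * 3.0333 / 9.4023 = 0.96557 m/s

0.96557 m/s


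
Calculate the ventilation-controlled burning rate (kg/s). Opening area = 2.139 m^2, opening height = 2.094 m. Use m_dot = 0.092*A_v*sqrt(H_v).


sqrt(H_v) = 1.4471
m_dot = 0.092 * 2.139 * 1.4471 = 0.28477 kg/s

0.28477 kg/s


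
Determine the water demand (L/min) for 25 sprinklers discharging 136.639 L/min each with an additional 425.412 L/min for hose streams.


Sprinkler demand = 25 * 136.639 = 3415.975 L/min
Total = 3415.975 + 425.412 = 3841.387 L/min

3841.387 L/min


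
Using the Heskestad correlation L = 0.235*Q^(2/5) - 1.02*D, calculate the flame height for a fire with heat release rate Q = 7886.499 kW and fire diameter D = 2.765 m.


Q^(2/5) = 36.204
0.235 * Q^(2/5) = 8.5079
1.02 * D = 2.8203
L = 5.6876 m

5.6876 m


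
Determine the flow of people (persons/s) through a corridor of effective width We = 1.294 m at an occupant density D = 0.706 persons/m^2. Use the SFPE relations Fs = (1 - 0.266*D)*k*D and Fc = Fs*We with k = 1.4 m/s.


1 - 0.266*D = 1 - 0.266*0.706 = 0.81220
Fs = 0.81220 * 1.4 * 0.706 = 0.80278 persons/(s*m)
Fc = 0.80278 * 1.294 = 1.0388 persons/s

1.0388 persons/s


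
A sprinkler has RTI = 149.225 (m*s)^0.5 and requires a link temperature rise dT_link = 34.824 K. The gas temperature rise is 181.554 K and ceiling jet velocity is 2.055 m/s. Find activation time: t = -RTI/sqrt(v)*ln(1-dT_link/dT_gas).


dT_link/dT_gas = 0.19181
ln(1 - 0.19181) = -0.21296
t = -149.225 / sqrt(2.055) * -0.21296 = 22.168 s

22.168 s


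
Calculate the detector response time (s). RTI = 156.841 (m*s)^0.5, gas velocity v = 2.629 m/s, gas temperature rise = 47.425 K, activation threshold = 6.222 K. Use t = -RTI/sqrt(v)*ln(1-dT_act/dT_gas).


dT_act/dT_gas = 0.13120
ln(1 - 0.13120) = -0.14064
t = -156.841 / sqrt(2.629) * -0.14064 = 13.604 s

13.604 s


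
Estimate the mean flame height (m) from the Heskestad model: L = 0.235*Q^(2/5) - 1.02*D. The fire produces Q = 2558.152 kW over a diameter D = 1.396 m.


Q^(2/5) = 23.077
0.235 * Q^(2/5) = 5.4230
1.02 * D = 1.4239
L = 3.9991 m

3.9991 m


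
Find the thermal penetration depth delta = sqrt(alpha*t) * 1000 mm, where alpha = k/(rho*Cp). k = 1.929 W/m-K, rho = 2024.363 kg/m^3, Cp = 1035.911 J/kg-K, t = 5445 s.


alpha = 1.929 / (2024.363 * 1035.911) = 9.1986e-07 m^2/s
alpha * t = 0.0050086
delta = sqrt(0.0050086) * 1000 = 70.772 mm

70.772 mm


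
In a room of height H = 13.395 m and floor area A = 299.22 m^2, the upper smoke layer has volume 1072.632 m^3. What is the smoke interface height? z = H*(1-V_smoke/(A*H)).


V/(A*H) = 0.26762
1 - 0.26762 = 0.73238
z = 13.395 * 0.73238 = 9.8102 m

9.8102 m


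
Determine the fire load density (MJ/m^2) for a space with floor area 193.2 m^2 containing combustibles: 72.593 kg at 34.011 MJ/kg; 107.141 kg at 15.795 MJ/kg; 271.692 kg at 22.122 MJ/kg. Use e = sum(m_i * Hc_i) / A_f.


Total energy = 72.593*34.011 + 107.141*15.795 + 271.692*22.122
= 2468.961 + 1692.292 + 6010.370
= 10171.62 MJ
e = 10171.62 / 193.2 = 52.648 MJ/m^2

52.648 MJ/m^2


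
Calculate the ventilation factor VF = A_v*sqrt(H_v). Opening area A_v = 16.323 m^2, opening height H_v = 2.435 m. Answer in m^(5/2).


sqrt(H_v) = 1.5604
VF = 16.323 * 1.5604 = 25.471 m^(5/2)

25.471 m^(5/2)


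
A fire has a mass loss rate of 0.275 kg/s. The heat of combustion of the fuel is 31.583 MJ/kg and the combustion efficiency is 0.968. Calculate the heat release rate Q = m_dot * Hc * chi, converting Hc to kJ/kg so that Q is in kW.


Hc = 31.583 MJ/kg = 31.583 * 1000 kJ/kg = 31583 kJ/kg
Q = 0.275 kg/s * 31583 kJ/kg * 0.968 = 8407.4 kW

8407.4 kW


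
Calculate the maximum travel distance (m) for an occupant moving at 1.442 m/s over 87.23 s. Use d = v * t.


d = 1.442 * 87.23 = 125.79 m

125.79 m


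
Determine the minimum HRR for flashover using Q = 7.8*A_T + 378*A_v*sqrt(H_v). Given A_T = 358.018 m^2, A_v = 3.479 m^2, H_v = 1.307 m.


7.8*A_T = 2792.5
sqrt(H_v) = 1.1432
378*A_v*sqrt(H_v) = 1503.4
Q = 2792.5 + 1503.4 = 4296.0 kW

4296.0 kW


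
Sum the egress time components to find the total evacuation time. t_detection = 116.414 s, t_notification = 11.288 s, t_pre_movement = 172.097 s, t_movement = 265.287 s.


Total = 116.414 + 11.288 + 172.097 + 265.287 = 565.086 s

565.086 s


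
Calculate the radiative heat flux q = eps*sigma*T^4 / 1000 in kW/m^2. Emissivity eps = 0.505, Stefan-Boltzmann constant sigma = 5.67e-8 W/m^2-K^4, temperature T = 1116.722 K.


T^4 = 1.5552e+12
q = 0.505 * 5.67e-8 * 1.5552e+12 / 1000 = 44.530 kW/m^2

44.530 kW/m^2


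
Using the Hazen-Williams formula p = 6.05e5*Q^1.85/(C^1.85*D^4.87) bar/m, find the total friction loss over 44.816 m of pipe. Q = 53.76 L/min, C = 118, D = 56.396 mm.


Q^1.85 = 1589.8
C^1.85 = 6807.4
D^4.87 = 3.3774e+08
p/m = 0.00041835 bar/m
p_total = 0.00041835 * 44.816 = 0.018749 bar

0.018749 bar


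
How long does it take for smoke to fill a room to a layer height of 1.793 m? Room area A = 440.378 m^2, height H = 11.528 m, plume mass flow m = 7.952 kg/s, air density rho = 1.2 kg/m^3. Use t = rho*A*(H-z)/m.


H - z = 9.735 m
t = 1.2 * 440.378 * 9.735 / 7.952 = 646.94 s

646.94 s


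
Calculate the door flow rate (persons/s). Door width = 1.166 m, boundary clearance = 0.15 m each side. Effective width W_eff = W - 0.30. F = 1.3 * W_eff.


W_eff = 1.166 - 0.30 = 0.866 m
F = 1.3 * 0.866 = 1.1258 persons/s

1.1258 persons/s


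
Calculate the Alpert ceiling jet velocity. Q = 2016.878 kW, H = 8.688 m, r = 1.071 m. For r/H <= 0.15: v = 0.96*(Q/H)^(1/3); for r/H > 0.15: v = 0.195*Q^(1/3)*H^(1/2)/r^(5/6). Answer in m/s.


r/H = 1.071 / 8.688 = 0.12327
r/H <= 0.15, so v = 0.96*(Q/H)^(1/3)
Q/H = 232.15
(Q/H)^(1/3) = 6.1459
v = 0.96 * 6.1459 = 5.9001 m/s

5.9001 m/s


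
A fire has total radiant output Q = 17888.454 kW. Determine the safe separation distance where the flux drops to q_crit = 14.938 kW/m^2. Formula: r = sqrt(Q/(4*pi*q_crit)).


4*pi*q_crit = 187.72
Q/(4*pi*q_crit) = 95.295
r = sqrt(95.295) = 9.7619 m

9.7619 m


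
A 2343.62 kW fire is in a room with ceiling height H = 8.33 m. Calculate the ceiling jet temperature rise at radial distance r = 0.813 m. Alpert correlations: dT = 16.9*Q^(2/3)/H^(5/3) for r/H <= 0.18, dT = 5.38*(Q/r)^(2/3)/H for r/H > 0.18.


r/H = 0.813 / 8.33 = 0.097599
r/H <= 0.18, so dT = 16.9*Q^(2/3)/H^(5/3)
Q^(2/3) = 176.44
H^(5/3) = 34.230
dT = 16.9 * 176.44 / 34.230 = 87.110 K

87.110 K


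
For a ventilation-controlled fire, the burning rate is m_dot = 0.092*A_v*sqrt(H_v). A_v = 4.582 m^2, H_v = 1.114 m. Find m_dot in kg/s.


sqrt(H_v) = 1.0555
m_dot = 0.092 * 4.582 * 1.0555 = 0.44492 kg/s

0.44492 kg/s


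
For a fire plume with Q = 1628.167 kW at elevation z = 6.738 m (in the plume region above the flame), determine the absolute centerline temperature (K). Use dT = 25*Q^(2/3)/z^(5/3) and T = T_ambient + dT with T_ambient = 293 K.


Q^(2/3) = 138.40
z^(5/3) = 24.037
dT = 25 * 138.40 / 24.037 = 143.94 K
T = 293 + 143.94 = 436.94 K

436.94 K


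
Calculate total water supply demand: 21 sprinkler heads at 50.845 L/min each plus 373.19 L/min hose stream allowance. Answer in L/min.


Sprinkler demand = 21 * 50.845 = 1067.745 L/min
Total = 1067.745 + 373.19 = 1440.935 L/min

1440.935 L/min


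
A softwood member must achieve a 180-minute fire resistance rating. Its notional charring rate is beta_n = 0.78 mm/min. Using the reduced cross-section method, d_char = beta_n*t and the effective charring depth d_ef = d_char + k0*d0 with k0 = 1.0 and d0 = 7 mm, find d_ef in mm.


d_char = 0.78 * 180 = 140.4 mm
d_ef = 140.4 + 1.0*7 = 147.4 mm

147.4 mm


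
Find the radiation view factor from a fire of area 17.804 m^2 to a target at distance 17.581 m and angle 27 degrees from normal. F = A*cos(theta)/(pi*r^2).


cos(27 deg) = 0.89101
pi*r^2 = 971.04
F = 17.804 * 0.89101 / 971.04 = 0.016337

0.016337


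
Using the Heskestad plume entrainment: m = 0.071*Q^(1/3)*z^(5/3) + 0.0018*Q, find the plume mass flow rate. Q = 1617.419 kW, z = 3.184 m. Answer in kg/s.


Q^(1/3) = 11.738
z^(5/3) = 6.8911
First term = 0.071 * 11.738 * 6.8911 = 5.7432
Second term = 0.0018 * 1617.419 = 2.9114
m = 8.6546 kg/s

8.6546 kg/s


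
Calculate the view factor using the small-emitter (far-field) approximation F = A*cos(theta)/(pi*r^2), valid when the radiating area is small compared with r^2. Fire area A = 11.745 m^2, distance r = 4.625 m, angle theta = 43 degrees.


cos(43 deg) = 0.73135
pi*r^2 = 67.201
F = 11.745 * 0.73135 / 67.201 = 0.12782

0.12782


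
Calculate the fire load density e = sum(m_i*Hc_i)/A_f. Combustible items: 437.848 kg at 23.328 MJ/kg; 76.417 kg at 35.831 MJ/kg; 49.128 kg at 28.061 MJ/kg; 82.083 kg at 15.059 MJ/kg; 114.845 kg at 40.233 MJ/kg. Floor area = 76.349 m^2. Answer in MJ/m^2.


Total energy = 437.848*23.328 + 76.417*35.831 + 49.128*28.061 + 82.083*15.059 + 114.845*40.233
= 10214.12 + 2738.098 + 1378.581 + 1236.088 + 4620.559
= 20187.44 MJ
e = 20187.44 / 76.349 = 264.41 MJ/m^2

264.41 MJ/m^2


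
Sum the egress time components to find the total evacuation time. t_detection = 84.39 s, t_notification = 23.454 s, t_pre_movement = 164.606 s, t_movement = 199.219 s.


Total = 84.39 + 23.454 + 164.606 + 199.219 = 471.669 s

471.669 s


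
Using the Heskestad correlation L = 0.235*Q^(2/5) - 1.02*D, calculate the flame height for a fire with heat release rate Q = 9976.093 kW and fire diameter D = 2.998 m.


Q^(2/5) = 39.773
0.235 * Q^(2/5) = 9.3466
1.02 * D = 3.0580
L = 6.2886 m

6.2886 m


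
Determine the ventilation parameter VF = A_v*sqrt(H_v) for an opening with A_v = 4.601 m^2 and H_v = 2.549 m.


sqrt(H_v) = 1.5966
VF = 4.601 * 1.5966 = 7.3458 m^(5/2)

7.3458 m^(5/2)


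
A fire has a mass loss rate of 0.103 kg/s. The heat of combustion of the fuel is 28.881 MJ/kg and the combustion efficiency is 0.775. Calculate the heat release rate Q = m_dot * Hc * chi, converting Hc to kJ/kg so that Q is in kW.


Hc = 28.881 MJ/kg = 28.881 * 1000 kJ/kg = 28881 kJ/kg
Q = 0.103 kg/s * 28881 kJ/kg * 0.775 = 2305.4 kW

2305.4 kW


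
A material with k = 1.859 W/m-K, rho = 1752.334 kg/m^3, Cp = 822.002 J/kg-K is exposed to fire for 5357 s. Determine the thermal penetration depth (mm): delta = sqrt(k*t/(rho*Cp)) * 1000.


alpha = 1.859 / (1752.334 * 822.002) = 1.2906e-06 m^2/s
alpha * t = 0.0069137
delta = sqrt(0.0069137) * 1000 = 83.149 mm

83.149 mm


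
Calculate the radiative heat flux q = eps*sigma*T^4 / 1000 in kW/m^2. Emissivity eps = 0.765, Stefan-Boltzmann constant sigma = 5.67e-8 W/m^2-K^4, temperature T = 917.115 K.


T^4 = 7.0745e+11
q = 0.765 * 5.67e-8 * 7.0745e+11 / 1000 = 30.686 kW/m^2

30.686 kW/m^2


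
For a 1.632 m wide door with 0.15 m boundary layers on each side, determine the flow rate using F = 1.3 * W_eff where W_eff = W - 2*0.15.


W_eff = 1.632 - 0.30 = 1.332 m
F = 1.3 * 1.332 = 1.7316 persons/s

1.7316 persons/s


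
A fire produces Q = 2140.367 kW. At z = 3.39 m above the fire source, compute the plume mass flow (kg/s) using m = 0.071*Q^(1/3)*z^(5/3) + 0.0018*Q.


Q^(1/3) = 12.887
z^(5/3) = 7.6501
First term = 0.071 * 12.887 * 7.6501 = 6.9998
Second term = 0.0018 * 2140.367 = 3.8527
m = 10.852 kg/s

10.852 kg/s


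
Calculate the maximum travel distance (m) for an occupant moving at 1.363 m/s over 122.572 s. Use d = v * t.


d = 1.363 * 122.572 = 167.07 m

167.07 m


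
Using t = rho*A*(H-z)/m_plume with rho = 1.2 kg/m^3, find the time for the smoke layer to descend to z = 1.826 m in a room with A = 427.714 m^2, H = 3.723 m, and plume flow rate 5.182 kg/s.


H - z = 1.897 m
t = 1.2 * 427.714 * 1.897 / 5.182 = 187.89 s

187.89 s


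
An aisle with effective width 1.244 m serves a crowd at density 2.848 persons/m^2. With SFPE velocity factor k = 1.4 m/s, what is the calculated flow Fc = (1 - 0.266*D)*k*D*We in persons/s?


1 - 0.266*D = 1 - 0.266*2.848 = 0.24243
Fs = 0.24243 * 1.4 * 2.848 = 0.96662 persons/(s*m)
Fc = 0.96662 * 1.244 = 1.2025 persons/s

1.2025 persons/s


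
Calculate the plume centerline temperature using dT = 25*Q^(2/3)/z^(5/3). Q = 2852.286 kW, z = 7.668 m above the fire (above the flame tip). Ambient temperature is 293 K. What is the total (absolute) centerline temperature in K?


Q^(2/3) = 201.12
z^(5/3) = 29.817
dT = 25 * 201.12 / 29.817 = 168.63 K
T = 293 + 168.63 = 461.63 K

461.63 K


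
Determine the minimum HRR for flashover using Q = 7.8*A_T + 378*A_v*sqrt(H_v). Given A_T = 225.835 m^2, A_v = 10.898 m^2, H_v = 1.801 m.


7.8*A_T = 1761.513
sqrt(H_v) = 1.3420
378*A_v*sqrt(H_v) = 5528.3
Q = 1761.513 + 5528.3 = 7289.9 kW

7289.9 kW


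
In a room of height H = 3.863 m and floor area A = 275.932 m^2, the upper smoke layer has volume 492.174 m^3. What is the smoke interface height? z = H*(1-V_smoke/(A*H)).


V/(A*H) = 0.46173
1 - 0.46173 = 0.53827
z = 3.863 * 0.53827 = 2.0793 m

2.0793 m


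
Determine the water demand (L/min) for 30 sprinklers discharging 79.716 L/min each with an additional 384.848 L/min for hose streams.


Sprinkler demand = 30 * 79.716 = 2391.48 L/min
Total = 2391.48 + 384.848 = 2776.328 L/min

2776.328 L/min


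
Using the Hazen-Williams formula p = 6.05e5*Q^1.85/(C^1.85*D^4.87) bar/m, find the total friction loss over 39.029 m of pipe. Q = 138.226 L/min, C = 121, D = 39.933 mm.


Q^1.85 = 9122.0
C^1.85 = 7131.0
D^4.87 = 6.2876e+07
p/m = 0.012309 bar/m
p_total = 0.012309 * 39.029 = 0.48039 bar

0.48039 bar


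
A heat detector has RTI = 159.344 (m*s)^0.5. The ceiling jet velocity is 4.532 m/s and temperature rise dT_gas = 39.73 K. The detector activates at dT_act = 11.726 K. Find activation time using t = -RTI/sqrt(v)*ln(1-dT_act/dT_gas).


dT_act/dT_gas = 0.29514
ln(1 - 0.29514) = -0.34976
t = -159.344 / sqrt(4.532) * -0.34976 = 26.179 s

26.179 s


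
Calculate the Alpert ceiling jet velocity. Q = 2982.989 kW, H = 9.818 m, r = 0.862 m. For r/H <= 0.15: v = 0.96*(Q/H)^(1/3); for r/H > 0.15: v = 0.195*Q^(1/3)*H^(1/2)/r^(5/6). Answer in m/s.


r/H = 0.862 / 9.818 = 0.087798
r/H <= 0.15, so v = 0.96*(Q/H)^(1/3)
Q/H = 303.83
(Q/H)^(1/3) = 6.7227
v = 0.96 * 6.7227 = 6.4538 m/s

6.4538 m/s


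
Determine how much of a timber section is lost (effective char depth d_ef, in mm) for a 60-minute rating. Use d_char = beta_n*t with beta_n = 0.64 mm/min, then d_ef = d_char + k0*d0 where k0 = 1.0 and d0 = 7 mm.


d_char = 0.64 * 60 = 38.4 mm
d_ef = 38.4 + 1.0*7 = 45.4 mm

45.4 mm


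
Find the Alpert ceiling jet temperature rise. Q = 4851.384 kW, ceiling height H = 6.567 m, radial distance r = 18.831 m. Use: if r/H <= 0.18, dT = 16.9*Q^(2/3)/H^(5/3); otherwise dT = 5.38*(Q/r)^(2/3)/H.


r/H = 18.831 / 6.567 = 2.8675
r/H > 0.18, so dT = 5.38*(Q/r)^(2/3)/H
Q/r = 257.63
(Q/r)^(2/3) = 40.488
dT = 5.38 * 40.488 / 6.567 = 33.170 K

33.170 K


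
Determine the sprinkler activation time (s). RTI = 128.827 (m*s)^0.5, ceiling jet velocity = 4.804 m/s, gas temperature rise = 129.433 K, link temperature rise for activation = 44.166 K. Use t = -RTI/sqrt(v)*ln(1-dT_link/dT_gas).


dT_link/dT_gas = 0.34123
ln(1 - 0.34123) = -0.41738
t = -128.827 / sqrt(4.804) * -0.41738 = 24.532 s

24.532 s


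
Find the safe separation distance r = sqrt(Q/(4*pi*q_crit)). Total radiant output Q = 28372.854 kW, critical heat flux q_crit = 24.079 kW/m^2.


4*pi*q_crit = 302.59
Q/(4*pi*q_crit) = 93.768
r = sqrt(93.768) = 9.6834 m

9.6834 m


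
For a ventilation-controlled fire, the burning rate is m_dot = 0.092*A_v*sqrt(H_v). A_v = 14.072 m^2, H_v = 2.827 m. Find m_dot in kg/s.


sqrt(H_v) = 1.6814
m_dot = 0.092 * 14.072 * 1.6814 = 2.1767 kg/s

2.1767 kg/s


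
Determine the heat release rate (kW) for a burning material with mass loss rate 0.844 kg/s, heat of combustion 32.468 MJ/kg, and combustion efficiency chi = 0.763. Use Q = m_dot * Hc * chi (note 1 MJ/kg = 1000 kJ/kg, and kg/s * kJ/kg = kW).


Hc = 32.468 MJ/kg = 32.468 * 1000 kJ/kg = 32468 kJ/kg
Q = 0.844 kg/s * 32468 kJ/kg * 0.763 = 20908 kW

20908 kW


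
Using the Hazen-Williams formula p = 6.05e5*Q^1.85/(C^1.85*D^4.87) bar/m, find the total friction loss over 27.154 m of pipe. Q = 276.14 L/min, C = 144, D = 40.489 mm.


Q^1.85 = 32816
C^1.85 = 9839.4
D^4.87 = 6.7256e+07
p/m = 0.030001 bar/m
p_total = 0.030001 * 27.154 = 0.81466 bar

0.81466 bar


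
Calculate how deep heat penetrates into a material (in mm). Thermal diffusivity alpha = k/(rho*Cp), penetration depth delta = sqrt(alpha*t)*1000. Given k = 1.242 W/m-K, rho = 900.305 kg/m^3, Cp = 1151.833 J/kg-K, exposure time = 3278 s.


alpha = 1.242 / (900.305 * 1151.833) = 1.1977e-06 m^2/s
alpha * t = 0.0039260
delta = sqrt(0.0039260) * 1000 = 62.658 mm

62.658 mm


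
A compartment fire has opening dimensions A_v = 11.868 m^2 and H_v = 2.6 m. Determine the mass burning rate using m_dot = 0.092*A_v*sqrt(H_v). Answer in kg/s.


sqrt(H_v) = 1.6125
m_dot = 0.092 * 11.868 * 1.6125 = 1.7606 kg/s

1.7606 kg/s


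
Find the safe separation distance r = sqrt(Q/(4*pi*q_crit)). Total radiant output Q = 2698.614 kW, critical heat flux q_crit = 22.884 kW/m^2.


4*pi*q_crit = 287.57
Q/(4*pi*q_crit) = 9.3842
r = sqrt(9.3842) = 3.0634 m

3.0634 m


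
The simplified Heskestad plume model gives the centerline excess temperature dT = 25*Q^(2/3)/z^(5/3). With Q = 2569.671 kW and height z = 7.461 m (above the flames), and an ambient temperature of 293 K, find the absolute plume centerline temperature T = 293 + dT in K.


Q^(2/3) = 187.61
z^(5/3) = 28.488
dT = 25 * 187.61 / 28.488 = 164.64 K
T = 293 + 164.64 = 457.64 K

457.64 K


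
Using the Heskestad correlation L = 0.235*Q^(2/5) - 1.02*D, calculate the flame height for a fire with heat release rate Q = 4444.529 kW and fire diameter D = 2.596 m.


Q^(2/5) = 28.783
0.235 * Q^(2/5) = 6.7639
1.02 * D = 2.6479
L = 4.1160 m

4.1160 m


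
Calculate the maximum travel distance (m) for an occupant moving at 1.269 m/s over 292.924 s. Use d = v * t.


d = 1.269 * 292.924 = 371.72 m

371.72 m


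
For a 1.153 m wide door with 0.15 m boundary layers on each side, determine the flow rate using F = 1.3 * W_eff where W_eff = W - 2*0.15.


W_eff = 1.153 - 0.30 = 0.853 m
F = 1.3 * 0.853 = 1.1089 persons/s

1.1089 persons/s


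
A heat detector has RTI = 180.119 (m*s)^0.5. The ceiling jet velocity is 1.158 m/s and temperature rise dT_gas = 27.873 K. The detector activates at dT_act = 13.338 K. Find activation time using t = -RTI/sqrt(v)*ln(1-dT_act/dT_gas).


dT_act/dT_gas = 0.47853
ln(1 - 0.47853) = -0.65110
t = -180.119 / sqrt(1.158) * -0.65110 = 108.98 s

108.98 s


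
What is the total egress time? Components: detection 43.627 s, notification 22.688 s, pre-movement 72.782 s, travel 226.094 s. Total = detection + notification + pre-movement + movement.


Total = 43.627 + 22.688 + 72.782 + 226.094 = 365.191 s

365.191 s


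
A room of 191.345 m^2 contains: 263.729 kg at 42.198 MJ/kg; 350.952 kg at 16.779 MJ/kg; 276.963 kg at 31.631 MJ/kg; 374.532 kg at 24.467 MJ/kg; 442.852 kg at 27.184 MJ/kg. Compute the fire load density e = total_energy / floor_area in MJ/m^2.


Total energy = 263.729*42.198 + 350.952*16.779 + 276.963*31.631 + 374.532*24.467 + 442.852*27.184
= 11128.84 + 5888.624 + 8760.617 + 9163.674 + 12038.49
= 46980.24 MJ
e = 46980.24 / 191.345 = 245.53 MJ/m^2

245.53 MJ/m^2


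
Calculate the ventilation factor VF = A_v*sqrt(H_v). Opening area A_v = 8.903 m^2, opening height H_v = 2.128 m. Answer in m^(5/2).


sqrt(H_v) = 1.4588
VF = 8.903 * 1.4588 = 12.987 m^(5/2)

12.987 m^(5/2)


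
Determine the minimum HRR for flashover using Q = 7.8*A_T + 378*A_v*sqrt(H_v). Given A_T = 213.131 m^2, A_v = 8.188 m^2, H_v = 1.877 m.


7.8*A_T = 1662.4
sqrt(H_v) = 1.3700
378*A_v*sqrt(H_v) = 4240.4
Q = 1662.4 + 4240.4 = 5902.8 kW

5902.8 kW


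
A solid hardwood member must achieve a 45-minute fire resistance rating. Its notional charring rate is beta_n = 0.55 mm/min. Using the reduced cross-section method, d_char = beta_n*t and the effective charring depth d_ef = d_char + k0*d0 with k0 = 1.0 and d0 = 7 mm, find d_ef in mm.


d_char = 0.55 * 45 = 24.75 mm
d_ef = 24.75 + 1.0*7 = 31.75 mm

31.75 mm


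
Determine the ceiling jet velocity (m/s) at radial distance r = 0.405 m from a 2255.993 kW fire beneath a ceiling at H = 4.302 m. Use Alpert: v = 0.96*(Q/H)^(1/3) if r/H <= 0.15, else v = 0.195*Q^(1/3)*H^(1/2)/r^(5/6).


r/H = 0.405 / 4.302 = 0.094142
r/H <= 0.15, so v = 0.96*(Q/H)^(1/3)
Q/H = 524.41
(Q/H)^(1/3) = 8.0641
v = 0.96 * 8.0641 = 7.7415 m/s

7.7415 m/s


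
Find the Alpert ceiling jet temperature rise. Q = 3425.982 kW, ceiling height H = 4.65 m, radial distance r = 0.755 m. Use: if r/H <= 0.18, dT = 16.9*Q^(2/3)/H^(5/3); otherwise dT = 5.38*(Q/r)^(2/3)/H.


r/H = 0.755 / 4.65 = 0.16237
r/H <= 0.18, so dT = 16.9*Q^(2/3)/H^(5/3)
Q^(2/3) = 227.26
H^(5/3) = 12.955
dT = 16.9 * 227.26 / 12.955 = 296.48 K

296.48 K


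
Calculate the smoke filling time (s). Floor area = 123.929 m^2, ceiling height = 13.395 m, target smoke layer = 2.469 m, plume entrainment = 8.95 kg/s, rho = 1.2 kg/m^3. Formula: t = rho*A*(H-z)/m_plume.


H - z = 10.926 m
t = 1.2 * 123.929 * 10.926 / 8.95 = 181.55 s

181.55 s


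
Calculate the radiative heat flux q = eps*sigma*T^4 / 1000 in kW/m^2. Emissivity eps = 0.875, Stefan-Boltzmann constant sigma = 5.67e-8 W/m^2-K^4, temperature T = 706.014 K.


T^4 = 2.4846e+11
q = 0.875 * 5.67e-8 * 2.4846e+11 / 1000 = 12.327 kW/m^2

12.327 kW/m^2


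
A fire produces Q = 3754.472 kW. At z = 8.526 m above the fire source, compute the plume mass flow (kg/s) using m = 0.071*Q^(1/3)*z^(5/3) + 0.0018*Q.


Q^(1/3) = 15.542
z^(5/3) = 35.583
First term = 0.071 * 15.542 * 35.583 = 39.266
Second term = 0.0018 * 3754.472 = 6.7580
m = 46.024 kg/s

46.024 kg/s


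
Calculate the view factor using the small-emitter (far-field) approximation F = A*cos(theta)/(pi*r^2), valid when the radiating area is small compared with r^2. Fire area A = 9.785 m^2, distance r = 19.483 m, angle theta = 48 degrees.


cos(48 deg) = 0.66913
pi*r^2 = 1192.5
F = 9.785 * 0.66913 / 1192.5 = 0.0054905

0.0054905


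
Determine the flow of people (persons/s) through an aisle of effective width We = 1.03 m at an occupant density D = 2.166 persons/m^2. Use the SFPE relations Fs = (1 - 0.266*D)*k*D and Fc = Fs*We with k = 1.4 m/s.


1 - 0.266*D = 1 - 0.266*2.166 = 0.42384
Fs = 0.42384 * 1.4 * 2.166 = 1.2853 persons/(s*m)
Fc = 1.2853 * 1.03 = 1.3238 persons/s

1.3238 persons/s


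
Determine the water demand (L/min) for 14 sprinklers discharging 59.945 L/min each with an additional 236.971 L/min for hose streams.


Sprinkler demand = 14 * 59.945 = 839.23 L/min
Total = 839.23 + 236.971 = 1076.201 L/min

1076.201 L/min


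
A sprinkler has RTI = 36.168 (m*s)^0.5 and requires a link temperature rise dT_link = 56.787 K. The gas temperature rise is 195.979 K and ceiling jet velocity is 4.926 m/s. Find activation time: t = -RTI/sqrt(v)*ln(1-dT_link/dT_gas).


dT_link/dT_gas = 0.28976
ln(1 - 0.28976) = -0.34215
t = -36.168 / sqrt(4.926) * -0.34215 = 5.5757 s

5.5757 s


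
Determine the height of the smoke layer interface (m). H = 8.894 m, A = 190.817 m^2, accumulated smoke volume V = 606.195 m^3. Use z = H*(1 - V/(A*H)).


V/(A*H) = 0.35719
1 - 0.35719 = 0.64281
z = 8.894 * 0.64281 = 5.7172 m

5.7172 m


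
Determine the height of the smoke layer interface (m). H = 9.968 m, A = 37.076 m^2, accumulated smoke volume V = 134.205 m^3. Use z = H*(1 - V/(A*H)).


V/(A*H) = 0.36313
1 - 0.36313 = 0.63687
z = 9.968 * 0.63687 = 6.3483 m

6.3483 m


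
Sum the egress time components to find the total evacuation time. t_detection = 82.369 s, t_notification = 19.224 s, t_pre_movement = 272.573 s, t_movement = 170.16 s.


Total = 82.369 + 19.224 + 272.573 + 170.16 = 544.326 s

544.326 s


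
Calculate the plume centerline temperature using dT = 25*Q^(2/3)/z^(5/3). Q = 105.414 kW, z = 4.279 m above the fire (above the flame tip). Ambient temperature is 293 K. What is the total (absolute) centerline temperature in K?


Q^(2/3) = 22.315
z^(5/3) = 11.278
dT = 25 * 22.315 / 11.278 = 49.465 K
T = 293 + 49.465 = 342.47 K

342.47 K


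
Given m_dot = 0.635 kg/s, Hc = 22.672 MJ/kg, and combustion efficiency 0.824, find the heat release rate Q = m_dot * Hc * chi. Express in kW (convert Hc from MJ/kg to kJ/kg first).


Hc = 22.672 MJ/kg = 22.672 * 1000 kJ/kg = 22672 kJ/kg
Q = 0.635 kg/s * 22672 kJ/kg * 0.824 = 11863 kW

11863 kW


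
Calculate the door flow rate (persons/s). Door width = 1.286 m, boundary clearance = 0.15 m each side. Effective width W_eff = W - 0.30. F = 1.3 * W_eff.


W_eff = 1.286 - 0.30 = 0.986 m
F = 1.3 * 0.986 = 1.2818 persons/s

1.2818 persons/s


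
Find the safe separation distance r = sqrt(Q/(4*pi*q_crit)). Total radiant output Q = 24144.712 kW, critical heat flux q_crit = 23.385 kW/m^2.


4*pi*q_crit = 293.86
Q/(4*pi*q_crit) = 82.163
r = sqrt(82.163) = 9.0644 m

9.0644 m


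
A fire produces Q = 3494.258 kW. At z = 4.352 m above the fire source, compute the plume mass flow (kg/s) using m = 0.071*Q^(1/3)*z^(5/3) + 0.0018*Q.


Q^(1/3) = 15.175
z^(5/3) = 11.601
First term = 0.071 * 15.175 * 11.601 = 12.499
Second term = 0.0018 * 3494.258 = 6.2897
m = 18.788 kg/s

18.788 kg/s


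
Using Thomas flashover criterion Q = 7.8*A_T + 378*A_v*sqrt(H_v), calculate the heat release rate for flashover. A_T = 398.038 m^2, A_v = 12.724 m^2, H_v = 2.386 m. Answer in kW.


7.8*A_T = 3104.7
sqrt(H_v) = 1.5447
378*A_v*sqrt(H_v) = 7429.3
Q = 3104.7 + 7429.3 = 10534 kW

10534 kW


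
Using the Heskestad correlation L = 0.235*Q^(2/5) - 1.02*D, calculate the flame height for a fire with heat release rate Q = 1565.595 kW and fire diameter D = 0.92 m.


Q^(2/5) = 18.961
0.235 * Q^(2/5) = 4.4559
1.02 * D = 0.93840
L = 3.5175 m

3.5175 m


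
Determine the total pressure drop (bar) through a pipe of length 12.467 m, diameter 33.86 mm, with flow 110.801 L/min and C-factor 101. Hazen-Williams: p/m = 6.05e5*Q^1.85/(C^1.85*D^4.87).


Q^1.85 = 6059.1
C^1.85 = 5105.0
D^4.87 = 2.8156e+07
p/m = 0.025503 bar/m
p_total = 0.025503 * 12.467 = 0.31795 bar

0.31795 bar


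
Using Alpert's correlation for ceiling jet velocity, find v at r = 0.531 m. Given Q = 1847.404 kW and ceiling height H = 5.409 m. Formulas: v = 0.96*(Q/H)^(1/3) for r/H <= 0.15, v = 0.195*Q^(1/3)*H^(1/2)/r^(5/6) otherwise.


r/H = 0.531 / 5.409 = 0.098170
r/H <= 0.15, so v = 0.96*(Q/H)^(1/3)
Q/H = 341.54
(Q/H)^(1/3) = 6.9901
v = 0.96 * 6.9901 = 6.7105 m/s

6.7105 m/s


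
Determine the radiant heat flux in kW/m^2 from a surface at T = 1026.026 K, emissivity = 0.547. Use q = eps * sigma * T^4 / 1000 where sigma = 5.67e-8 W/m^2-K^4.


T^4 = 1.1082e+12
q = 0.547 * 5.67e-8 * 1.1082e+12 / 1000 = 34.372 kW/m^2

34.372 kW/m^2


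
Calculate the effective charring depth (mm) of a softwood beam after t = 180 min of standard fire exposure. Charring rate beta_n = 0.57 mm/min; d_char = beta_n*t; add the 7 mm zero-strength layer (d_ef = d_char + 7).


d_char = 0.57 * 180 = 102.6 mm
d_ef = 102.6 + 1.0*7 = 109.6 mm

109.6 mm


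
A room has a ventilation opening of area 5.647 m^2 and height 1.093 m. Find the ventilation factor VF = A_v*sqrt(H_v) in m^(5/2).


sqrt(H_v) = 1.0455
VF = 5.647 * 1.0455 = 5.9037 m^(5/2)

5.9037 m^(5/2)


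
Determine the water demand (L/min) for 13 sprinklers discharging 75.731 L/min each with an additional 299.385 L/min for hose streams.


Sprinkler demand = 13 * 75.731 = 984.503 L/min
Total = 984.503 + 299.385 = 1283.888 L/min

1283.888 L/min


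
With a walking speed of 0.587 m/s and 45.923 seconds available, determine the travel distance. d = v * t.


d = 0.587 * 45.923 = 26.957 m

26.957 m


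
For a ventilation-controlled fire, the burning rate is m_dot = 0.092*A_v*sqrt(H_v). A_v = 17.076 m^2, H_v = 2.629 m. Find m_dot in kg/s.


sqrt(H_v) = 1.6214
m_dot = 0.092 * 17.076 * 1.6214 = 2.5472 kg/s

2.5472 kg/s


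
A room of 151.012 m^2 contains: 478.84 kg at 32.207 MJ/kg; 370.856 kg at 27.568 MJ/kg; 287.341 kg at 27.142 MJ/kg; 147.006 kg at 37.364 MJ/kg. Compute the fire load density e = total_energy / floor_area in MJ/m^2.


Total energy = 478.84*32.207 + 370.856*27.568 + 287.341*27.142 + 147.006*37.364
= 15422.00 + 10223.76 + 7799.009 + 5492.732
= 38937.50 MJ
e = 38937.50 / 151.012 = 257.84 MJ/m^2

257.84 MJ/m^2


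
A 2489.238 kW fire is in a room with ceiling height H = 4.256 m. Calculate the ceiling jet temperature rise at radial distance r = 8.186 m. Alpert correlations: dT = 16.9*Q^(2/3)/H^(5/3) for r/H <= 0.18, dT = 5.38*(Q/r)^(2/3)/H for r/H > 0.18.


r/H = 8.186 / 4.256 = 1.9234
r/H > 0.18, so dT = 5.38*(Q/r)^(2/3)/H
Q/r = 304.08
(Q/r)^(2/3) = 45.220
dT = 5.38 * 45.220 / 4.256 = 57.162 K

57.162 K


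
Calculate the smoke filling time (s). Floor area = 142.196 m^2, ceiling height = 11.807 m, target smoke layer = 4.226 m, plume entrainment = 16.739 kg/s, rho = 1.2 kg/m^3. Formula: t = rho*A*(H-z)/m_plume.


H - z = 7.581 m
t = 1.2 * 142.196 * 7.581 / 16.739 = 77.280 s

77.280 s


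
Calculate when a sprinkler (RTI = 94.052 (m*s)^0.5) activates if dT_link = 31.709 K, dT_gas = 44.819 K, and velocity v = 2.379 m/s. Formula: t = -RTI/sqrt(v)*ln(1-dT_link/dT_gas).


dT_link/dT_gas = 0.70749
ln(1 - 0.70749) = -1.2293
t = -94.052 / sqrt(2.379) * -1.2293 = 74.957 s

74.957 s


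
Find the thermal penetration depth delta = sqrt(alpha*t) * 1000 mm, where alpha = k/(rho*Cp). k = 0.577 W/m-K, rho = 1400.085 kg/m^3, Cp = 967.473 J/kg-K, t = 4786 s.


alpha = 0.577 / (1400.085 * 967.473) = 4.2597e-07 m^2/s
alpha * t = 0.0020387
delta = sqrt(0.0020387) * 1000 = 45.152 mm

45.152 mm


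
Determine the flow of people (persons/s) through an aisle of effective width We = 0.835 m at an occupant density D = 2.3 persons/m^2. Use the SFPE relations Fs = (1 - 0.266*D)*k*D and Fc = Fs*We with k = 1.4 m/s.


1 - 0.266*D = 1 - 0.266*2.3 = 0.38820
Fs = 0.38820 * 1.4 * 2.3 = 1.2500 persons/(s*m)
Fc = 1.2500 * 0.835 = 1.0438 persons/s

1.0438 persons/s


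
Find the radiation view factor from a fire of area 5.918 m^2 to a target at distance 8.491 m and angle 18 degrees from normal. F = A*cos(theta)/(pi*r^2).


cos(18 deg) = 0.95106
pi*r^2 = 226.50
F = 5.918 * 0.95106 / 226.50 = 0.024849

0.024849


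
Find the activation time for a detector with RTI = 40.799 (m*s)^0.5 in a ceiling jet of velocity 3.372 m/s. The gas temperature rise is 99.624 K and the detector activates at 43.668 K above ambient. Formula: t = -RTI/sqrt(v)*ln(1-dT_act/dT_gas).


dT_act/dT_gas = 0.43833
ln(1 - 0.43833) = -0.57684
t = -40.799 / sqrt(3.372) * -0.57684 = 12.816 s

12.816 s


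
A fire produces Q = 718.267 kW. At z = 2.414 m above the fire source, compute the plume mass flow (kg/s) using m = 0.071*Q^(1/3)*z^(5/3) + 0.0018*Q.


Q^(1/3) = 8.9556
z^(5/3) = 4.3441
First term = 0.071 * 8.9556 * 4.3441 = 2.7622
Second term = 0.0018 * 718.267 = 1.2929
m = 4.0550 kg/s

4.0550 kg/s


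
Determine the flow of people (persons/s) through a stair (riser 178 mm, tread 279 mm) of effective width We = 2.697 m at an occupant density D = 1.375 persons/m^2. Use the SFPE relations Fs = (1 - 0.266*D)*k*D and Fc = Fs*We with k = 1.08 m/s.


1 - 0.266*D = 1 - 0.266*1.375 = 0.63425
Fs = 0.63425 * 1.08 * 1.375 = 0.94186 persons/(s*m)
Fc = 0.94186 * 2.697 = 2.5402 persons/s

2.5402 persons/s


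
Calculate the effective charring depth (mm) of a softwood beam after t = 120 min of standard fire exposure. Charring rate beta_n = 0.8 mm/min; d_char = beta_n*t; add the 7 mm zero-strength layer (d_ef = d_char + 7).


d_char = 0.8 * 120 = 96 mm
d_ef = 96 + 1.0*7 = 103 mm

103 mm


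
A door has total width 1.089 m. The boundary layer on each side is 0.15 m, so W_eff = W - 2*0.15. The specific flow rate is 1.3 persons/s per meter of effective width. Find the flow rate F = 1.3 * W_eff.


W_eff = 1.089 - 0.30 = 0.789 m
F = 1.3 * 0.789 = 1.0257 persons/s

1.0257 persons/s
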